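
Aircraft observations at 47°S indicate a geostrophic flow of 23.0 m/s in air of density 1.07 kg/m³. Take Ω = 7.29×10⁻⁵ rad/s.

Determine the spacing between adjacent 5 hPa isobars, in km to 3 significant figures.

Coriolis parameter at 47°S:
f = 2Ω sin φ = 2 × 7.29×10⁻⁵ × sin 47° = 1.07×10⁻⁴ s⁻¹
Geostrophic balance rearranged: |∂P/∂n| = f ρ V_g
|∂P/∂n| = 1.07×10⁻⁴ × 1.07 × 23.0 = 2.62×10⁻³ Pa/m
Isobar spacing: Δn = ΔP/|∂P/∂n| = 500 Pa / 2.62×10⁻³ Pa/m = 190534 m ≈ 191 km

191 km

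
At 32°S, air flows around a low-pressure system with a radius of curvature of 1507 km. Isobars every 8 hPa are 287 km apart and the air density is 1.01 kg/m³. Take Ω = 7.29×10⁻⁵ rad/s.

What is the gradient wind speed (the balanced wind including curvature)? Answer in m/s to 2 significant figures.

29 m/s

Coriolis parameter at 32°S:
f = 2Ω sin φ = 2 × 7.29×10⁻⁵ × sin 32° = 7.73×10⁻⁵ s⁻¹
Pressure gradient: |∂P/∂n| = 800 Pa / 287000 m = 2.79×10⁻³ Pa/m
Geostrophic speed: V_g = |∂P/∂n|/(fρ) = 2.79×10⁻³/(7.73×10⁻⁵ × 1.01) = 35.7 m/s
Around a low, centrifugal force acts outward with Coriolis, so pressure-gradient force balances both:
(1/ρ)|∂P/∂n| = fV + V²/R  →  V² + fR·V − fR·V_g = 0
With fR = 7.73×10⁻⁵ × 1507×10³ m = 116 m/s:
V = [−fR + √((fR)² + 4 fR V_g)]/2 = [−116 + √(116² + 4×116×35.7)]/2 = 28.7 m/s
Subgeostrophic (V < V_g = 35.7 m/s), as expected around a low.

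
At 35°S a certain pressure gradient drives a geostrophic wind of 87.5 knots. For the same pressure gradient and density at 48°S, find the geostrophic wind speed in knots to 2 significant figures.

With the same pressure gradient and density, V_g ∝ 1/f ∝ 1/sin φ.
V₂ = V₁ · sin φ₁ / sin φ₂ = 87.5 × sin 35° / sin 48°
V₂ = 87.5 × 0.5736/0.7431 = 68 knots

68 knots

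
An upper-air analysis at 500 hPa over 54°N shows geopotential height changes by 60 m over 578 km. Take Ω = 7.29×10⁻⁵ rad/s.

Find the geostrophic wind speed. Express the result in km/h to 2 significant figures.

31 km/h

Coriolis parameter at 54°N:
f = 2Ω sin φ = 2 × 7.29×10⁻⁵ × sin 54° = 1.18×10⁻⁴ s⁻¹
Height gradient: |∂Z/∂n| = 60 m / 578000 m = 1.04×10⁻⁴
On a pressure surface, geostrophic balance gives V_g = (g/f)|∂Z/∂n|:
V_g = 9.81 × 1.04×10⁻⁴ / 1.18×10⁻⁴ = 8.63 m/s
Converting: 8.63 m/s × 3.6 = 31 km/h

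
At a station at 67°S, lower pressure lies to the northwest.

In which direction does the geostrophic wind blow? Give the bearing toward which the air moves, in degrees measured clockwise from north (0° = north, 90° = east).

225°

The pressure-gradient force points toward the northwest (bearing 315°).
Geostrophic balance: in the Southern Hemisphere the Coriolis force deflects motion to the left, so the geostrophic wind blows 90° to the left of the pressure-gradient force (low pressure on the right).
Rotating 315° by 90° counterclockwise gives 225° — the wind blows toward the southwest.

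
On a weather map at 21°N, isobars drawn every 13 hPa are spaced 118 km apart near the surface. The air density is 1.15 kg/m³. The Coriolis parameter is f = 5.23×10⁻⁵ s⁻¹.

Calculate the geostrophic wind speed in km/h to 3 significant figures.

Pressure gradient: |∂P/∂n| = 1300 Pa / 118000 m = 1.10×10⁻² Pa/m
Geostrophic balance (pressure-gradient force = Coriolis force):
V_g = (1/(fρ)) |∂P/∂n| = 1.10×10⁻² / (5.23×10⁻⁵ × 1.15) = 183 m/s
Converting: 183 m/s × 3.6 = 659 km/h

659 km/h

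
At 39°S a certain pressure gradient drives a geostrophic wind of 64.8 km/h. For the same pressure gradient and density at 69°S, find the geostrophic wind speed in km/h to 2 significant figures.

44 km/h

With the same pressure gradient and density, V_g ∝ 1/f ∝ 1/sin φ.
V₂ = V₁ · sin φ₁ / sin φ₂ = 64.8 × sin 39° / sin 69°
V₂ = 64.8 × 0.6293/0.9336 = 44 km/h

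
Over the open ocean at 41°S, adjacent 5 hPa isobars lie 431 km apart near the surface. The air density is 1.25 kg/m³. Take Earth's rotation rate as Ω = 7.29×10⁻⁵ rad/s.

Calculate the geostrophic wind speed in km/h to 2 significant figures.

35 km/h

Coriolis parameter at 41°S:
f = 2Ω sin φ = 2 × 7.29×10⁻⁵ × sin 41° = 9.57×10⁻⁵ s⁻¹
Pressure gradient: |∂P/∂n| = 500 Pa / 431000 m = 1.16×10⁻³ Pa/m
Geostrophic balance (pressure-gradient force = Coriolis force):
V_g = (1/(fρ)) |∂P/∂n| = 1.16×10⁻³ / (9.57×10⁻⁵ × 1.25) = 9.70 m/s
Converting: 9.70 m/s × 3.6 = 35 km/h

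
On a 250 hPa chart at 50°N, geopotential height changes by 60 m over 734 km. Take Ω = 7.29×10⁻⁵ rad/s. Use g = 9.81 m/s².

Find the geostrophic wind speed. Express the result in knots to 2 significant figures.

Coriolis parameter at 50°N:
f = 2Ω sin φ = 2 × 7.29×10⁻⁵ × sin 50° = 1.12×10⁻⁴ s⁻¹
Height gradient: |∂Z/∂n| = 60 m / 734000 m = 8.17×10⁻⁵
On a pressure surface, geostrophic balance gives V_g = (g/f)|∂Z/∂n|:
V_g = 9.81 × 8.17×10⁻⁵ / 1.12×10⁻⁴ = 7.18 m/s
Converting: 7.18 m/s × 1.944 = 14 knots

14 knots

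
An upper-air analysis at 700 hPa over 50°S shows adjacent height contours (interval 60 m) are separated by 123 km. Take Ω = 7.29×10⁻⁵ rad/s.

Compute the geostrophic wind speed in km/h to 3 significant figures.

154 km/h

Coriolis parameter at 50°S:
f = 2Ω sin φ = 2 × 7.29×10⁻⁵ × sin 50° = 1.12×10⁻⁴ s⁻¹
Height gradient: |∂Z/∂n| = 60 m / 123000 m = 4.88×10⁻⁴
On a pressure surface, geostrophic balance gives V_g = (g/f)|∂Z/∂n|:
V_g = 9.81 × 4.88×10⁻⁴ / 1.12×10⁻⁴ = 42.8 m/s
Converting: 42.8 m/s × 3.6 = 154 km/h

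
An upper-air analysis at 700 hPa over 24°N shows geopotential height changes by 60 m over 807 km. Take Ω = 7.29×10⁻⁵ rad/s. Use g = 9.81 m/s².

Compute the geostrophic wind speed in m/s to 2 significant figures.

Coriolis parameter at 24°N:
f = 2Ω sin φ = 2 × 7.29×10⁻⁵ × sin 24° = 5.93×10⁻⁵ s⁻¹
Height gradient: |∂Z/∂n| = 60 m / 807000 m = 7.43×10⁻⁵
On a pressure surface, geostrophic balance gives V_g = (g/f)|∂Z/∂n|:
V_g = 9.81 × 7.43×10⁻⁵ / 5.93×10⁻⁵ = 12.3 m/s

12 m/s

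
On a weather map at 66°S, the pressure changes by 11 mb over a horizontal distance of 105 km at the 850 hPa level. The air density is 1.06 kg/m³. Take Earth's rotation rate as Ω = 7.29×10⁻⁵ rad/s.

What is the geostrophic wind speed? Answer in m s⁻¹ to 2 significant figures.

74 m s⁻¹

Coriolis parameter at 66°S:
f = 2Ω sin φ = 2 × 7.29×10⁻⁵ × sin 66° = 1.33×10⁻⁴ s⁻¹
Pressure gradient: |∂P/∂n| = 1100 Pa / 105000 m = 1.05×10⁻² Pa/m
Geostrophic balance (pressure-gradient force = Coriolis force):
V_g = (1/(fρ)) |∂P/∂n| = 1.05×10⁻² / (1.33×10⁻⁴ × 1.06) = 74.2 m/s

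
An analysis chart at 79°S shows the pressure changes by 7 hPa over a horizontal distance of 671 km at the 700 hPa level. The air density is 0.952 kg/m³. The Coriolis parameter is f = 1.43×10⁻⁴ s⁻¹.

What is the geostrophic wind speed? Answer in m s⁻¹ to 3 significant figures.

Pressure gradient: |∂P/∂n| = 700 Pa / 671000 m = 1.04×10⁻³ Pa/m
Geostrophic balance (pressure-gradient force = Coriolis force):
V_g = (1/(fρ)) |∂P/∂n| = 1.04×10⁻³ / (1.43×10⁻⁴ × 0.952) = 7.66 m/s

7.66 m s⁻¹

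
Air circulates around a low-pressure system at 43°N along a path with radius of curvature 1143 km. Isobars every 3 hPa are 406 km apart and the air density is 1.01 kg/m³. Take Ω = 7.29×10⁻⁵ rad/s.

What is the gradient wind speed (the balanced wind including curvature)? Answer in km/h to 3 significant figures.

25.0 km/h

Coriolis parameter at 43°N:
f = 2Ω sin φ = 2 × 7.29×10⁻⁵ × sin 43° = 9.94×10⁻⁵ s⁻¹
Pressure gradient: |∂P/∂n| = 300 Pa / 406000 m = 7.39×10⁻⁴ Pa/m
Geostrophic speed: V_g = |∂P/∂n|/(fρ) = 7.39×10⁻⁴/(9.94×10⁻⁵ × 1.01) = 7.36 m/s
Around a low, centrifugal force acts outward with Coriolis, so pressure-gradient force balances both:
(1/ρ)|∂P/∂n| = fV + V²/R  →  V² + fR·V − fR·V_g = 0
With fR = 9.94×10⁻⁵ × 1143×10³ m = 114 m/s:
V = [−fR + √((fR)² + 4 fR V_g)]/2 = [−114 + √(114² + 4×114×7.36)]/2 = 6.93 m/s
Subgeostrophic (V < V_g = 7.36 m/s), as expected around a low.
Converting: 6.93 m/s × 3.6 = 25.0 km/h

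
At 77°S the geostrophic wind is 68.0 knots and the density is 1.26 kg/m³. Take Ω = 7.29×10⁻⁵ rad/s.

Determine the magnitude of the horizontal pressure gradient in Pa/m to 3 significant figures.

Coriolis parameter at 77°S:
f = 2Ω sin φ = 2 × 7.29×10⁻⁵ × sin 77° = 1.42×10⁻⁴ s⁻¹
Wind speed in SI: 68.0 knots = 35.0 m/s
Geostrophic balance rearranged: |∂P/∂n| = f ρ V_g
|∂P/∂n| = 1.42×10⁻⁴ × 1.26 × 35.0 = 6.26×10⁻³ Pa/m

6.26×10⁻³ Pa/m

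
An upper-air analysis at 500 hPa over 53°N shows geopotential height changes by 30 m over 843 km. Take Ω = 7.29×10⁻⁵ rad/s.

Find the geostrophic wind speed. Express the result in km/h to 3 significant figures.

Coriolis parameter at 53°N:
f = 2Ω sin φ = 2 × 7.29×10⁻⁵ × sin 53° = 1.16×10⁻⁴ s⁻¹
Height gradient: |∂Z/∂n| = 30 m / 843000 m = 3.56×10⁻⁵
On a pressure surface, geostrophic balance gives V_g = (g/f)|∂Z/∂n|:
V_g = 9.81 × 3.56×10⁻⁵ / 1.16×10⁻⁴ = 3.00 m/s
Converting: 3.00 m/s × 3.6 = 10.8 km/h

10.8 km/h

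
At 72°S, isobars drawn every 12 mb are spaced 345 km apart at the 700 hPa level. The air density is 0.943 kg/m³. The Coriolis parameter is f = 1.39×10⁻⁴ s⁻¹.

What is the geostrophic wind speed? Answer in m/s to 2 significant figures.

27 m/s

Pressure gradient: |∂P/∂n| = 1200 Pa / 345000 m = 3.48×10⁻³ Pa/m
Geostrophic balance (pressure-gradient force = Coriolis force):
V_g = (1/(fρ)) |∂P/∂n| = 3.48×10⁻³ / (1.39×10⁻⁴ × 0.943) = 26.5 m/s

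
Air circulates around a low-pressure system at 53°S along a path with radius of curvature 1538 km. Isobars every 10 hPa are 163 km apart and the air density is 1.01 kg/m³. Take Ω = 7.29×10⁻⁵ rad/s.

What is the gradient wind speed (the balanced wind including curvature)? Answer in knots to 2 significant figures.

82 knots

Coriolis parameter at 53°S:
f = 2Ω sin φ = 2 × 7.29×10⁻⁵ × sin 53° = 1.16×10⁻⁴ s⁻¹
Pressure gradient: |∂P/∂n| = 1000 Pa / 163000 m = 6.13×10⁻³ Pa/m
Geostrophic speed: V_g = |∂P/∂n|/(fρ) = 6.13×10⁻³/(1.16×10⁻⁴ × 1.01) = 52.2 m/s
Around a low, centrifugal force acts outward with Coriolis, so pressure-gradient force balances both:
(1/ρ)|∂P/∂n| = fV + V²/R  →  V² + fR·V − fR·V_g = 0
With fR = 1.16×10⁻⁴ × 1538×10³ m = 179 m/s:
V = [−fR + √((fR)² + 4 fR V_g)]/2 = [−179 + √(179² + 4×179×52.2)]/2 = 42.2 m/s
Subgeostrophic (V < V_g = 52.2 m/s), as expected around a low.
Converting: 42.2 m/s × 1.944 = 82 knots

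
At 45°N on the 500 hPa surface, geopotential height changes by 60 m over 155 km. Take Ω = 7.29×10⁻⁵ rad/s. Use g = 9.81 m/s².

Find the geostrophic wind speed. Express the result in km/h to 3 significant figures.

Coriolis parameter at 45°N:
f = 2Ω sin φ = 2 × 7.29×10⁻⁵ × sin 45° = 1.03×10⁻⁴ s⁻¹
Height gradient: |∂Z/∂n| = 60 m / 155000 m = 3.87×10⁻⁴
On a pressure surface, geostrophic balance gives V_g = (g/f)|∂Z/∂n|:
V_g = 9.81 × 3.87×10⁻⁴ / 1.03×10⁻⁴ = 36.8 m/s
Converting: 36.8 m/s × 3.6 = 133 km/h

133 km/h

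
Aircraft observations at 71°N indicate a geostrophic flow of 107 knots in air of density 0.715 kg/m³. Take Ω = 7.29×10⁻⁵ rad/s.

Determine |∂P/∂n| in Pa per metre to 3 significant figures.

5.43×10⁻³ Pa/m

Coriolis parameter at 71°N:
f = 2Ω sin φ = 2 × 7.29×10⁻⁵ × sin 71° = 1.38×10⁻⁴ s⁻¹
Wind speed in SI: 107 knots = 55.0 m/s
Geostrophic balance rearranged: |∂P/∂n| = f ρ V_g
|∂P/∂n| = 1.38×10⁻⁴ × 0.715 × 55.0 = 5.43×10⁻³ Pa/m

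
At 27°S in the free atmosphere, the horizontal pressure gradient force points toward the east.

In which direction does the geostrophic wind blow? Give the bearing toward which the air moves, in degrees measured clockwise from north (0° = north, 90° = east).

The pressure-gradient force points toward the east (bearing 090°).
Geostrophic balance: in the Southern Hemisphere the Coriolis force deflects motion to the left, so the geostrophic wind blows 90° to the left of the pressure-gradient force (low pressure on the right).
Rotating 090° by 90° counterclockwise gives 000° — the wind blows toward the north.

000°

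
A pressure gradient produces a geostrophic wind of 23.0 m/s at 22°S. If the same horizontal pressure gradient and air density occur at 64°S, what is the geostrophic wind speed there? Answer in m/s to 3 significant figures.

With the same pressure gradient and density, V_g ∝ 1/f ∝ 1/sin φ.
V₂ = V₁ · sin φ₁ / sin φ₂ = 23.0 × sin 22° / sin 64°
V₂ = 23.0 × 0.3746/0.8988 = 9.59 m/s

9.59 m/s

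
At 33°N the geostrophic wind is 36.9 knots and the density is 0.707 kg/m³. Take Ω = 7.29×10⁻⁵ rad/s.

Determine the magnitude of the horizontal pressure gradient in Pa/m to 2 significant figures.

1.1×10⁻³ Pa/m

Coriolis parameter at 33°N:
f = 2Ω sin φ = 2 × 7.29×10⁻⁵ × sin 33° = 7.94×10⁻⁵ s⁻¹
Wind speed in SI: 36.9 knots = 19.0 m/s
Geostrophic balance rearranged: |∂P/∂n| = f ρ V_g
|∂P/∂n| = 7.94×10⁻⁵ × 0.707 × 19.0 = 1.07×10⁻³ Pa/m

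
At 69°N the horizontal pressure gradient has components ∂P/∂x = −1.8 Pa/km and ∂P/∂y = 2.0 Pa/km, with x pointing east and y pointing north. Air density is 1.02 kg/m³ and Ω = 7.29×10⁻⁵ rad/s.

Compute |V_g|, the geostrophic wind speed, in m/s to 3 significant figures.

Coriolis parameter at 69°N:
f = 2Ω sin φ = 2 × 7.29×10⁻⁵ × sin 69° = 1.36×10⁻⁴ s⁻¹
Component geostrophic relations (x east, y north):
u_g = −(1/(fρ)) ∂P/∂y,  v_g = (1/(fρ)) ∂P/∂x
u_g = −(2.0×10⁻³)/(1.36×10⁻⁴ × 1.02) = −14.4 m/s;  v_g = (−1.8×10⁻³)/(1.36×10⁻⁴ × 1.02) = −13.0 m/s
|V_g| = √(u_g² + v_g²) = 19.4 m/s

19.4 m/s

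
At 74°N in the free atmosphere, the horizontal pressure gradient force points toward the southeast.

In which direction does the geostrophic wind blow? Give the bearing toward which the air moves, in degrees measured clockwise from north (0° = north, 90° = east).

The pressure-gradient force points toward the southeast (bearing 135°).
Geostrophic balance: in the Northern Hemisphere the Coriolis force deflects motion to the right, so the geostrophic wind blows 90° to the right of the pressure-gradient force (low pressure on the left).
Rotating 135° by 90° clockwise gives 225° — the wind blows toward the southwest.

225°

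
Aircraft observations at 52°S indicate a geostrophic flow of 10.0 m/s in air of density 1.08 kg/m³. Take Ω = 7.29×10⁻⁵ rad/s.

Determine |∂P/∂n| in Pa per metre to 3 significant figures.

Coriolis parameter at 52°S:
f = 2Ω sin φ = 2 × 7.29×10⁻⁵ × sin 52° = 1.15×10⁻⁴ s⁻¹
Geostrophic balance rearranged: |∂P/∂n| = f ρ V_g
|∂P/∂n| = 1.15×10⁻⁴ × 1.08 × 10.0 = 1.24×10⁻³ Pa/m

1.24×10⁻³ Pa/m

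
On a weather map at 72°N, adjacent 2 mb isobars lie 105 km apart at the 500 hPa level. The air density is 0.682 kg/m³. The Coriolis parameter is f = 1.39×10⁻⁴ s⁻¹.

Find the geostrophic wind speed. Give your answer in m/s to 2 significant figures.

20 m/s

Pressure gradient: |∂P/∂n| = 200 Pa / 105000 m = 1.90×10⁻³ Pa/m
Geostrophic balance (pressure-gradient force = Coriolis force):
V_g = (1/(fρ)) |∂P/∂n| = 1.90×10⁻³ / (1.39×10⁻⁴ × 0.682) = 20.1 m/s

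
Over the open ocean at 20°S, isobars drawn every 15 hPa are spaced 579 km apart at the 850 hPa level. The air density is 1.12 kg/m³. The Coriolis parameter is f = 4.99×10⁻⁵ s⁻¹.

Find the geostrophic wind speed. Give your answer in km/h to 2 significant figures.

Pressure gradient: |∂P/∂n| = 1500 Pa / 579000 m = 2.59×10⁻³ Pa/m
Geostrophic balance (pressure-gradient force = Coriolis force):
V_g = (1/(fρ)) |∂P/∂n| = 2.59×10⁻³ / (4.99×10⁻⁵ × 1.12) = 46.4 m/s
Converting: 46.4 m/s × 3.6 = 170 km/h

170 km/h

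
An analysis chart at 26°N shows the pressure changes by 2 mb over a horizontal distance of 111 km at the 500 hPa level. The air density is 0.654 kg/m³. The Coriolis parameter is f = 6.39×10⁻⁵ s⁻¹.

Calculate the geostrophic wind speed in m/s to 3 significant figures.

43.1 m/s

Pressure gradient: |∂P/∂n| = 200 Pa / 111000 m = 1.80×10⁻³ Pa/m
Geostrophic balance (pressure-gradient force = Coriolis force):
V_g = (1/(fρ)) |∂P/∂n| = 1.80×10⁻³ / (6.39×10⁻⁵ × 0.654) = 43.1 m/s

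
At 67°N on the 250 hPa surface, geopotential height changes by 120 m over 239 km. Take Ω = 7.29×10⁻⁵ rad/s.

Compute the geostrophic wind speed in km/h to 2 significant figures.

Coriolis parameter at 67°N:
f = 2Ω sin φ = 2 × 7.29×10⁻⁵ × sin 67° = 1.34×10⁻⁴ s⁻¹
Height gradient: |∂Z/∂n| = 120 m / 239000 m = 5.02×10⁻⁴
On a pressure surface, geostrophic balance gives V_g = (g/f)|∂Z/∂n|:
V_g = 9.81 × 5.02×10⁻⁴ / 1.34×10⁻⁴ = 36.7 m/s
Converting: 36.7 m/s × 3.6 = 130 km/h

130 km/h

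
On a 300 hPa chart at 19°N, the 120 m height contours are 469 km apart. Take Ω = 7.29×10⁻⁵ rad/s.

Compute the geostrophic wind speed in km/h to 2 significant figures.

Coriolis parameter at 19°N:
f = 2Ω sin φ = 2 × 7.29×10⁻⁵ × sin 19° = 4.75×10⁻⁵ s⁻¹
Height gradient: |∂Z/∂n| = 120 m / 469000 m = 2.56×10⁻⁴
On a pressure surface, geostrophic balance gives V_g = (g/f)|∂Z/∂n|:
V_g = 9.81 × 2.56×10⁻⁴ / 4.75×10⁻⁵ = 52.9 m/s
Converting: 52.9 m/s × 3.6 = 190 km/h

190 km/h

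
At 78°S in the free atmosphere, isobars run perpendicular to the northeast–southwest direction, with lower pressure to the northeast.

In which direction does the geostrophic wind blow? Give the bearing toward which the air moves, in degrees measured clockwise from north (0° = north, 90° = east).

The pressure-gradient force points toward the northeast (bearing 045°).
Geostrophic balance: in the Southern Hemisphere the Coriolis force deflects motion to the left, so the geostrophic wind blows 90° to the left of the pressure-gradient force (low pressure on the right).
Rotating 045° by 90° counterclockwise gives 315° — the wind blows toward the northwest.

315°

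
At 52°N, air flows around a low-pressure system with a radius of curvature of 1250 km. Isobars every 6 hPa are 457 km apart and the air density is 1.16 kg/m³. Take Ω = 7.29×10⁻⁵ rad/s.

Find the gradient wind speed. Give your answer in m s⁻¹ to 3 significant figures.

Coriolis parameter at 52°N:
f = 2Ω sin φ = 2 × 7.29×10⁻⁵ × sin 52° = 1.15×10⁻⁴ s⁻¹
Pressure gradient: |∂P/∂n| = 600 Pa / 457000 m = 1.31×10⁻³ Pa/m
Geostrophic speed: V_g = |∂P/∂n|/(fρ) = 1.31×10⁻³/(1.15×10⁻⁴ × 1.16) = 9.85 m/s
Around a low, centrifugal force acts outward with Coriolis, so pressure-gradient force balances both:
(1/ρ)|∂P/∂n| = fV + V²/R  →  V² + fR·V − fR·V_g = 0
With fR = 1.15×10⁻⁴ × 1250×10³ m = 144 m/s:
V = [−fR + √((fR)² + 4 fR V_g)]/2 = [−144 + √(144² + 4×144×9.85)]/2 = 9.25 m/s
Subgeostrophic (V < V_g = 9.85 m/s), as expected around a low.

9.25 m s⁻¹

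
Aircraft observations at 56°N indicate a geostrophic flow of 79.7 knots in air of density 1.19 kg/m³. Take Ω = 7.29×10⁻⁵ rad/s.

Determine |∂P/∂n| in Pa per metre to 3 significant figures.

5.90×10⁻³ Pa/m

Coriolis parameter at 56°N:
f = 2Ω sin φ = 2 × 7.29×10⁻⁵ × sin 56° = 1.21×10⁻⁴ s⁻¹
Wind speed in SI: 79.7 knots = 41.0 m/s
Geostrophic balance rearranged: |∂P/∂n| = f ρ V_g
|∂P/∂n| = 1.21×10⁻⁴ × 1.19 × 41.0 = 5.90×10⁻³ Pa/m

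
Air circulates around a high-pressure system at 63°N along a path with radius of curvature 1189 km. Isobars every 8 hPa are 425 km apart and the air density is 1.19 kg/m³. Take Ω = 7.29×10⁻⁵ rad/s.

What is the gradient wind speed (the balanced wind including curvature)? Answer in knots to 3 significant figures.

Coriolis parameter at 63°N:
f = 2Ω sin φ = 2 × 7.29×10⁻⁵ × sin 63° = 1.30×10⁻⁴ s⁻¹
Pressure gradient: |∂P/∂n| = 800 Pa / 425000 m = 1.88×10⁻³ Pa/m
Geostrophic speed: V_g = |∂P/∂n|/(fρ) = 1.88×10⁻³/(1.30×10⁻⁴ × 1.19) = 12.2 m/s
Around a high, pressure-gradient force acts outward with centrifugal, so Coriolis balances both:
fV = (1/ρ)|∂P/∂n| + V²/R  →  V² − fR·V + fR·V_g = 0
With fR = 1.30×10⁻⁴ × 1189×10³ m = 154 m/s:
V = [fR − √((fR)² − 4 fR V_g)]/2 = [154 − √(154² − 4×154×12.2)]/2 = 13.3 m/s
Supergeostrophic (V > V_g = 12.2 m/s), as expected around a high.
Converting: 13.3 m/s × 1.944 = 25.9 knots

25.9 knots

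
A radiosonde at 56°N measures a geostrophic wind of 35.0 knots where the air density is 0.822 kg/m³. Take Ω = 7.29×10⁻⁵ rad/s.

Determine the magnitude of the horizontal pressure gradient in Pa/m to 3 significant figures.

1.79×10⁻³ Pa/m

Coriolis parameter at 56°N:
f = 2Ω sin φ = 2 × 7.29×10⁻⁵ × sin 56° = 1.21×10⁻⁴ s⁻¹
Wind speed in SI: 35.0 knots = 18.0 m/s
Geostrophic balance rearranged: |∂P/∂n| = f ρ V_g
|∂P/∂n| = 1.21×10⁻⁴ × 0.822 × 18.0 = 1.79×10⁻³ Pa/m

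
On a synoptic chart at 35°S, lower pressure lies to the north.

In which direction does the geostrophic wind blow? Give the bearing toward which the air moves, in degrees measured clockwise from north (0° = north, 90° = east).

The pressure-gradient force points toward the north (bearing 000°).
Geostrophic balance: in the Southern Hemisphere the Coriolis force deflects motion to the left, so the geostrophic wind blows 90° to the left of the pressure-gradient force (low pressure on the right).
Rotating 000° by 90° counterclockwise gives 270° — the wind blows toward the west.

270°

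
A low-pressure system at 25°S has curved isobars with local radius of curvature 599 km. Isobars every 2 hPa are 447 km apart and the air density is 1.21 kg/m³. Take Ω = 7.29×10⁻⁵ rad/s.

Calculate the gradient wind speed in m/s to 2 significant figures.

Coriolis parameter at 25°S:
f = 2Ω sin φ = 2 × 7.29×10⁻⁵ × sin 25° = 6.16×10⁻⁵ s⁻¹
Pressure gradient: |∂P/∂n| = 200 Pa / 447000 m = 4.47×10⁻⁴ Pa/m
Geostrophic speed: V_g = |∂P/∂n|/(fρ) = 4.47×10⁻⁴/(6.16×10⁻⁵ × 1.21) = 6.00 m/s
Around a low, centrifugal force acts outward with Coriolis, so pressure-gradient force balances both:
(1/ρ)|∂P/∂n| = fV + V²/R  →  V² + fR·V − fR·V_g = 0
With fR = 6.16×10⁻⁵ × 599×10³ m = 36.9 m/s:
V = [−fR + √((fR)² + 4 fR V_g)]/2 = [−36.9 + √(36.9² + 4×36.9×6)]/2 = 5.25 m/s
Subgeostrophic (V < V_g = 6 m/s), as expected around a low.

5.3 m/s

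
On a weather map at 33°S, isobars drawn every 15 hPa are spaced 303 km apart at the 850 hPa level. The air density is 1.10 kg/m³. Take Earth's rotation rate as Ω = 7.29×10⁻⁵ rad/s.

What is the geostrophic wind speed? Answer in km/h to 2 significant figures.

200 km/h

Coriolis parameter at 33°S:
f = 2Ω sin φ = 2 × 7.29×10⁻⁵ × sin 33° = 7.94×10⁻⁵ s⁻¹
Pressure gradient: |∂P/∂n| = 1500 Pa / 303000 m = 4.95×10⁻³ Pa/m
Geostrophic balance (pressure-gradient force = Coriolis force):
V_g = (1/(fρ)) |∂P/∂n| = 4.95×10⁻³ / (7.94×10⁻⁵ × 1.10) = 56.7 m/s
Converting: 56.7 m/s × 3.6 = 200 km/h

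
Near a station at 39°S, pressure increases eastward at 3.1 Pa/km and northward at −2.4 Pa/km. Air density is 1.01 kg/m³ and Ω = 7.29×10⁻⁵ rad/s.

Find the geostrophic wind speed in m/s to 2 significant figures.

42 m/s

Coriolis parameter at 39°S:
f = 2Ω sin φ = 2 × 7.29×10⁻⁵ × sin 39° = 9.18×10⁻⁵ s⁻¹
In the Southern Hemisphere f is negative: f = −9.18×10⁻⁵ s⁻¹.
Component geostrophic relations (x east, y north):
u_g = −(1/(fρ)) ∂P/∂y,  v_g = (1/(fρ)) ∂P/∂x
u_g = −(−2.4×10⁻³)/(−9.18×10⁻⁵ × 1.01) = −25.9 m/s;  v_g = (3.1×10⁻³)/(−9.18×10⁻⁵ × 1.01) = −33.5 m/s
|V_g| = √(u_g² + v_g²) = 42.3 m/s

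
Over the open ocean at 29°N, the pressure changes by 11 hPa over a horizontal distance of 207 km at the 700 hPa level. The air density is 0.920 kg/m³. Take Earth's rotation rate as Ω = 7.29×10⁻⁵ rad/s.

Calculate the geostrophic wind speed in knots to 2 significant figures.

160 knots

Coriolis parameter at 29°N:
f = 2Ω sin φ = 2 × 7.29×10⁻⁵ × sin 29° = 7.07×10⁻⁵ s⁻¹
Pressure gradient: |∂P/∂n| = 1100 Pa / 207000 m = 5.31×10⁻³ Pa/m
Geostrophic balance (pressure-gradient force = Coriolis force):
V_g = (1/(fρ)) |∂P/∂n| = 5.31×10⁻³ / (7.07×10⁻⁵ × 0.920) = 81.7 m/s
Converting: 81.7 m/s × 1.944 = 160 knots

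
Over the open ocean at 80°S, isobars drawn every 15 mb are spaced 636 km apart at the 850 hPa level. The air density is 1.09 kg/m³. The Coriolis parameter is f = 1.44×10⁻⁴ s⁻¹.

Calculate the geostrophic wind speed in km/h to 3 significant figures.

54.1 km/h

Pressure gradient: |∂P/∂n| = 1500 Pa / 636000 m = 2.36×10⁻³ Pa/m
Geostrophic balance (pressure-gradient force = Coriolis force):
V_g = (1/(fρ)) |∂P/∂n| = 2.36×10⁻³ / (1.44×10⁻⁴ × 1.09) = 15.0 m/s
Converting: 15.0 m/s × 3.6 = 54.1 km/h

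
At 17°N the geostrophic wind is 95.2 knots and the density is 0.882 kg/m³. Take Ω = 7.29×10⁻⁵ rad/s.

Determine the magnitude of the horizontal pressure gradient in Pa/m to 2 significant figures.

Coriolis parameter at 17°N:
f = 2Ω sin φ = 2 × 7.29×10⁻⁵ × sin 17° = 4.26×10⁻⁵ s⁻¹
Wind speed in SI: 95.2 knots = 49.0 m/s
Geostrophic balance rearranged: |∂P/∂n| = f ρ V_g
|∂P/∂n| = 4.26×10⁻⁵ × 0.882 × 49.0 = 1.84×10⁻³ Pa/m

1.8×10⁻³ Pa/m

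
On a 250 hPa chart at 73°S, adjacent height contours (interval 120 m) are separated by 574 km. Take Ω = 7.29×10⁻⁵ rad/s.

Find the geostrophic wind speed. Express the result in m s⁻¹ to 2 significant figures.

15 m s⁻¹

Coriolis parameter at 73°S:
f = 2Ω sin φ = 2 × 7.29×10⁻⁵ × sin 73° = 1.39×10⁻⁴ s⁻¹
Height gradient: |∂Z/∂n| = 120 m / 574000 m = 2.09×10⁻⁴
On a pressure surface, geostrophic balance gives V_g = (g/f)|∂Z/∂n|:
V_g = 9.81 × 2.09×10⁻⁴ / 1.39×10⁻⁴ = 14.7 m/s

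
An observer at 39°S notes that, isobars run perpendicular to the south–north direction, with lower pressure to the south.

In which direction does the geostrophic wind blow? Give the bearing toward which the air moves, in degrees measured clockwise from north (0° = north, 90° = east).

090°

The pressure-gradient force points toward the south (bearing 180°).
Geostrophic balance: in the Southern Hemisphere the Coriolis force deflects motion to the left, so the geostrophic wind blows 90° to the left of the pressure-gradient force (low pressure on the right).
Rotating 180° by 90° counterclockwise gives 090° — the wind blows toward the east.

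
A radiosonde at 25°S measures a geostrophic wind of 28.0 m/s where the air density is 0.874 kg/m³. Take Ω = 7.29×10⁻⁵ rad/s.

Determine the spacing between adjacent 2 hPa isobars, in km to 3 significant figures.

Coriolis parameter at 25°S:
f = 2Ω sin φ = 2 × 7.29×10⁻⁵ × sin 25° = 6.16×10⁻⁵ s⁻¹
Geostrophic balance rearranged: |∂P/∂n| = f ρ V_g
|∂P/∂n| = 6.16×10⁻⁵ × 0.874 × 28.0 = 1.51×10⁻³ Pa/m
Isobar spacing: Δn = ΔP/|∂P/∂n| = 200 Pa / 1.51×10⁻³ Pa/m = 132634 m ≈ 133 km

133 km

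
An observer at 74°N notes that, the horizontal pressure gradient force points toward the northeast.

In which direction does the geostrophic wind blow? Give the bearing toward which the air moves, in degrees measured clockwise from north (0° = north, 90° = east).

135°

The pressure-gradient force points toward the northeast (bearing 045°).
Geostrophic balance: in the Northern Hemisphere the Coriolis force deflects motion to the right, so the geostrophic wind blows 90° to the right of the pressure-gradient force (low pressure on the left).
Rotating 045° by 90° clockwise gives 135° — the wind blows toward the southeast.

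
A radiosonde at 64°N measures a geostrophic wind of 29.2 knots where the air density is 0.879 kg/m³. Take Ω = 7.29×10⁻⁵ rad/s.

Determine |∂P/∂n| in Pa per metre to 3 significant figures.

1.73×10⁻³ Pa/m

Coriolis parameter at 64°N:
f = 2Ω sin φ = 2 × 7.29×10⁻⁵ × sin 64° = 1.31×10⁻⁴ s⁻¹
Wind speed in SI: 29.2 knots = 15.0 m/s
Geostrophic balance rearranged: |∂P/∂n| = f ρ V_g
|∂P/∂n| = 1.31×10⁻⁴ × 0.879 × 15.0 = 1.73×10⁻³ Pa/m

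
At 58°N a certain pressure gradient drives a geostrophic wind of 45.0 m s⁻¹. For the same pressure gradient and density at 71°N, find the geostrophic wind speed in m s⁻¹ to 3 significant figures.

40.4 m s⁻¹

With the same pressure gradient and density, V_g ∝ 1/f ∝ 1/sin φ.
V₂ = V₁ · sin φ₁ / sin φ₂ = 45.0 × sin 58° / sin 71°
V₂ = 45.0 × 0.8480/0.9455 = 40.4 m s⁻¹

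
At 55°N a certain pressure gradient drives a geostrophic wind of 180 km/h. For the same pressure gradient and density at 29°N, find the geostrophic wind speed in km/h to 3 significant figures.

With the same pressure gradient and density, V_g ∝ 1/f ∝ 1/sin φ.
V₂ = V₁ · sin φ₁ / sin φ₂ = 180 × sin 55° / sin 29°
V₂ = 180 × 0.8192/0.4848 = 304 km/h

304 km/h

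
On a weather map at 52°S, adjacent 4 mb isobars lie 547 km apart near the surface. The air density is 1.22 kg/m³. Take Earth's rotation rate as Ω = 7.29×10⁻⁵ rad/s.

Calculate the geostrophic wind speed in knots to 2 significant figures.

10 knots

Coriolis parameter at 52°S:
f = 2Ω sin φ = 2 × 7.29×10⁻⁵ × sin 52° = 1.15×10⁻⁴ s⁻¹
Pressure gradient: |∂P/∂n| = 400 Pa / 547000 m = 7.31×10⁻⁴ Pa/m
Geostrophic balance (pressure-gradient force = Coriolis force):
V_g = (1/(fρ)) |∂P/∂n| = 7.31×10⁻⁴ / (1.15×10⁻⁴ × 1.22) = 5.22 m/s
Converting: 5.22 m/s × 1.944 = 10 knots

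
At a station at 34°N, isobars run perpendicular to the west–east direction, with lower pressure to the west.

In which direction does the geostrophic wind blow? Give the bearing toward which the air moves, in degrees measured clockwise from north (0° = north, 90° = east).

000°

The pressure-gradient force points toward the west (bearing 270°).
Geostrophic balance: in the Northern Hemisphere the Coriolis force deflects motion to the right, so the geostrophic wind blows 90° to the right of the pressure-gradient force (low pressure on the left).
Rotating 270° by 90° clockwise gives 000° — the wind blows toward the north.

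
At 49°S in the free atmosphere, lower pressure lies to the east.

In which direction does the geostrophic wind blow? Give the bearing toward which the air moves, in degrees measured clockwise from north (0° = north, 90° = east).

The pressure-gradient force points toward the east (bearing 090°).
Geostrophic balance: in the Southern Hemisphere the Coriolis force deflects motion to the left, so the geostrophic wind blows 90° to the left of the pressure-gradient force (low pressure on the right).
Rotating 090° by 90° counterclockwise gives 000° — the wind blows toward the north.

000°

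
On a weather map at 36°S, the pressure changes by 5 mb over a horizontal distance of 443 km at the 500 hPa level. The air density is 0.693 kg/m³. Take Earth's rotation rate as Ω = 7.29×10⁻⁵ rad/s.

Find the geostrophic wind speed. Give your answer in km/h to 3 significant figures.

68.4 km/h

Coriolis parameter at 36°S:
f = 2Ω sin φ = 2 × 7.29×10⁻⁵ × sin 36° = 8.57×10⁻⁵ s⁻¹
Pressure gradient: |∂P/∂n| = 500 Pa / 443000 m = 1.13×10⁻³ Pa/m
Geostrophic balance (pressure-gradient force = Coriolis force):
V_g = (1/(fρ)) |∂P/∂n| = 1.13×10⁻³ / (8.57×10⁻⁵ × 0.693) = 19.0 m/s
Converting: 19.0 m/s × 3.6 = 68.4 km/h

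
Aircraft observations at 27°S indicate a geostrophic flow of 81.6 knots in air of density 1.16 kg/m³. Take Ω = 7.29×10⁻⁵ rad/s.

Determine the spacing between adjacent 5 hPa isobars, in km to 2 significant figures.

160 km

Coriolis parameter at 27°S:
f = 2Ω sin φ = 2 × 7.29×10⁻⁵ × sin 27° = 6.62×10⁻⁵ s⁻¹
Wind speed in SI: 81.6 knots = 42.0 m/s
Geostrophic balance rearranged: |∂P/∂n| = f ρ V_g
|∂P/∂n| = 6.62×10⁻⁵ × 1.16 × 42.0 = 3.22×10⁻³ Pa/m
Isobar spacing: Δn = ΔP/|∂P/∂n| = 500 Pa / 3.22×10⁻³ Pa/m = 155124 m ≈ 160 km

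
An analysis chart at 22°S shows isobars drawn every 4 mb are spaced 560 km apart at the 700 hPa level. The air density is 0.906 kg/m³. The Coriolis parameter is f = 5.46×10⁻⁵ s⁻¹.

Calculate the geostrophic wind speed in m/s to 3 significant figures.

14.4 m/s

Pressure gradient: |∂P/∂n| = 400 Pa / 560000 m = 7.14×10⁻⁴ Pa/m
Geostrophic balance (pressure-gradient force = Coriolis force):
V_g = (1/(fρ)) |∂P/∂n| = 7.14×10⁻⁴ / (5.46×10⁻⁵ × 0.906) = 14.4 m/s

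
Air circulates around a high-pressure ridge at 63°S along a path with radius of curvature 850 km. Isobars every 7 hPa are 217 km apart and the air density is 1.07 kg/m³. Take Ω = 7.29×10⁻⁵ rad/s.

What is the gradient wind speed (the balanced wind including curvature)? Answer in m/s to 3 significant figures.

Coriolis parameter at 63°S:
f = 2Ω sin φ = 2 × 7.29×10⁻⁵ × sin 63° = 1.30×10⁻⁴ s⁻¹
Pressure gradient: |∂P/∂n| = 700 Pa / 217000 m = 3.23×10⁻³ Pa/m
Geostrophic speed: V_g = |∂P/∂n|/(fρ) = 3.23×10⁻³/(1.30×10⁻⁴ × 1.07) = 23.2 m/s
Around a high, pressure-gradient force acts outward with centrifugal, so Coriolis balances both:
fV = (1/ρ)|∂P/∂n| + V²/R  →  V² − fR·V + fR·V_g = 0
With fR = 1.30×10⁻⁴ × 850×10³ m = 110 m/s:
V = [fR − √((fR)² − 4 fR V_g)]/2 = [110 − √(110² − 4×110×23.2)]/2 = 33.2 m/s
Supergeostrophic (V > V_g = 23.2 m/s), as expected around a high.

33.2 m/s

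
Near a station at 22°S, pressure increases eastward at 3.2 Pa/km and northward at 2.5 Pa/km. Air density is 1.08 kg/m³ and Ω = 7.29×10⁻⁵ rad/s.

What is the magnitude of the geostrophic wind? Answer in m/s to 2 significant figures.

69 m/s

Coriolis parameter at 22°S:
f = 2Ω sin φ = 2 × 7.29×10⁻⁵ × sin 22° = 5.46×10⁻⁵ s⁻¹
In the Southern Hemisphere f is negative: f = −5.46×10⁻⁵ s⁻¹.
Component geostrophic relations (x east, y north):
u_g = −(1/(fρ)) ∂P/∂y,  v_g = (1/(fρ)) ∂P/∂x
u_g = −(2.5×10⁻³)/(−5.46×10⁻⁵ × 1.08) = 42.4 m/s;  v_g = (3.2×10⁻³)/(−5.46×10⁻⁵ × 1.08) = −54.2 m/s
|V_g| = √(u_g² + v_g²) = 68.8 m/s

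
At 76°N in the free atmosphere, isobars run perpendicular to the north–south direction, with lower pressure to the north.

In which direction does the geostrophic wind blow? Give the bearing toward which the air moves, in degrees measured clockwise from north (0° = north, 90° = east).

The pressure-gradient force points toward the north (bearing 000°).
Geostrophic balance: in the Northern Hemisphere the Coriolis force deflects motion to the right, so the geostrophic wind blows 90° to the right of the pressure-gradient force (low pressure on the left).
Rotating 000° by 90° clockwise gives 090° — the wind blows toward the east.

090°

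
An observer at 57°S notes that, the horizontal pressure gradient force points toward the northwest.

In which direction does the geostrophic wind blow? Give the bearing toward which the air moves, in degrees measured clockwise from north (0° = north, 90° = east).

The pressure-gradient force points toward the northwest (bearing 315°).
Geostrophic balance: in the Southern Hemisphere the Coriolis force deflects motion to the left, so the geostrophic wind blows 90° to the left of the pressure-gradient force (low pressure on the right).
Rotating 315° by 90° counterclockwise gives 225° — the wind blows toward the southwest.

225°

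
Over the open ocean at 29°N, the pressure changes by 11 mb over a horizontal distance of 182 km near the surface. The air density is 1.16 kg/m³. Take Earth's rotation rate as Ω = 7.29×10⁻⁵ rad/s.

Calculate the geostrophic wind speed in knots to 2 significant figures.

140 knots

Coriolis parameter at 29°N:
f = 2Ω sin φ = 2 × 7.29×10⁻⁵ × sin 29° = 7.07×10⁻⁵ s⁻¹
Pressure gradient: |∂P/∂n| = 1100 Pa / 182000 m = 6.04×10⁻³ Pa/m
Geostrophic balance (pressure-gradient force = Coriolis force):
V_g = (1/(fρ)) |∂P/∂n| = 6.04×10⁻³ / (7.07×10⁻⁵ × 1.16) = 73.7 m/s
Converting: 73.7 m/s × 1.944 = 140 knots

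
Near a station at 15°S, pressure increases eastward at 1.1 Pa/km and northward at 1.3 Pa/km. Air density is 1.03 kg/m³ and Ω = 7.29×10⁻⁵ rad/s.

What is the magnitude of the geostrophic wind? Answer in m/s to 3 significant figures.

Coriolis parameter at 15°S:
f = 2Ω sin φ = 2 × 7.29×10⁻⁵ × sin 15° = 3.77×10⁻⁵ s⁻¹
In the Southern Hemisphere f is negative: f = −3.77×10⁻⁵ s⁻¹.
Component geostrophic relations (x east, y north):
u_g = −(1/(fρ)) ∂P/∂y,  v_g = (1/(fρ)) ∂P/∂x
u_g = −(1.3×10⁻³)/(−3.77×10⁻⁵ × 1.03) = 33.4 m/s;  v_g = (1.1×10⁻³)/(−3.77×10⁻⁵ × 1.03) = −28.3 m/s
|V_g| = √(u_g² + v_g²) = 43.8 m/s

43.8 m/s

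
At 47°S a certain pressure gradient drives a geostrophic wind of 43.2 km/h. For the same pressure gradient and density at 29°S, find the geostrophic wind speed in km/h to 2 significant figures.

With the same pressure gradient and density, V_g ∝ 1/f ∝ 1/sin φ.
V₂ = V₁ · sin φ₁ / sin φ₂ = 43.2 × sin 47° / sin 29°
V₂ = 43.2 × 0.7314/0.4848 = 65 km/h

65 km/h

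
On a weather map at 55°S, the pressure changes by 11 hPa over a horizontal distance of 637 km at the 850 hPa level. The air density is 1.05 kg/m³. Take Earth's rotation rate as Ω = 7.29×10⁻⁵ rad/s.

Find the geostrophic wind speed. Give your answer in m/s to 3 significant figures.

Coriolis parameter at 55°S:
f = 2Ω sin φ = 2 × 7.29×10⁻⁵ × sin 55° = 1.19×10⁻⁴ s⁻¹
Pressure gradient: |∂P/∂n| = 1100 Pa / 637000 m = 1.73×10⁻³ Pa/m
Geostrophic balance (pressure-gradient force = Coriolis force):
V_g = (1/(fρ)) |∂P/∂n| = 1.73×10⁻³ / (1.19×10⁻⁴ × 1.05) = 13.8 m/s

13.8 m/s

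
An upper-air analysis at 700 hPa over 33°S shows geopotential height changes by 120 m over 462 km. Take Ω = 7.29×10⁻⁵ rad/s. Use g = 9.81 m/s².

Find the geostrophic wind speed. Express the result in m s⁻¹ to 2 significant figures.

Coriolis parameter at 33°S:
f = 2Ω sin φ = 2 × 7.29×10⁻⁵ × sin 33° = 7.94×10⁻⁵ s⁻¹
Height gradient: |∂Z/∂n| = 120 m / 462000 m = 2.60×10⁻⁴
On a pressure surface, geostrophic balance gives V_g = (g/f)|∂Z/∂n|:
V_g = 9.81 × 2.60×10⁻⁴ / 7.94×10⁻⁵ = 32.1 m/s

32 m s⁻¹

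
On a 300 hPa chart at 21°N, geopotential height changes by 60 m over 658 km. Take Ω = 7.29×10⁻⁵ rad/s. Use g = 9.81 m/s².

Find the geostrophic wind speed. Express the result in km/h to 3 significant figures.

61.6 km/h

Coriolis parameter at 21°N:
f = 2Ω sin φ = 2 × 7.29×10⁻⁵ × sin 21° = 5.23×10⁻⁵ s⁻¹
Height gradient: |∂Z/∂n| = 60 m / 658000 m = 9.12×10⁻⁵
On a pressure surface, geostrophic balance gives V_g = (g/f)|∂Z/∂n|:
V_g = 9.81 × 9.12×10⁻⁵ / 5.23×10⁻⁵ = 17.1 m/s
Converting: 17.1 m/s × 3.6 = 61.6 km/h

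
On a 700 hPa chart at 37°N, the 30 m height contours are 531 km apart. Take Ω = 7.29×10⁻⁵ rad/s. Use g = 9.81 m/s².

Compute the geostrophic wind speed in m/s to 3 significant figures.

6.32 m/s

Coriolis parameter at 37°N:
f = 2Ω sin φ = 2 × 7.29×10⁻⁵ × sin 37° = 8.77×10⁻⁵ s⁻¹
Height gradient: |∂Z/∂n| = 30 m / 531000 m = 5.65×10⁻⁵
On a pressure surface, geostrophic balance gives V_g = (g/f)|∂Z/∂n|:
V_g = 9.81 × 5.65×10⁻⁵ / 8.77×10⁻⁵ = 6.32 m/s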